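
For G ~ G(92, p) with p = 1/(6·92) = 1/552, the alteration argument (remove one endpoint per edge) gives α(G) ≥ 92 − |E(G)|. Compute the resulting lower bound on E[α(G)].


E[|E(G)|] = C(92, 2)·p = 4186 · (1/552) = 91/12.
E[α(G)] ≥ n − E[|E(G)|] = 92 − 91/12 = 1013/12.
Numerically: ≈ 84.4167.
(This is only a lower bound; the true E[α(G)] may be larger.)

E[α(G)] ≥ 1013/12 ≈ 84.4167.


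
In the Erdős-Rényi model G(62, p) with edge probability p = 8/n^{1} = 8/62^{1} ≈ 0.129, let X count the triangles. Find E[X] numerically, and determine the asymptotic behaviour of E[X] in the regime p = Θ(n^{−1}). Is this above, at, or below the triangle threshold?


Number of potential triangles: C(62, 3) = 37820.
Each occurs with probability p³ ≈ (0.129)³ ≈ 2.14830e-03.
By linearity: E[X] = C(62, 3)·p³ ≈ 37820 · 2.14830e-03 ≈ 81.249.
Here α = 1, so p = 8/n is exactly at the triangle threshold p ~ 1/n. Asymptotically E[X] → c³/6 = 8³/6 = 256/3 ≈ 85.333, a bounded constant. In this regime the triangle count is asymptotically Poisson(c³/6).

E[X] ≈ 81.249; in regime p = Θ(1/n^{1}) E[X] stays bounded (at the triangle threshold p ~ 1/n).


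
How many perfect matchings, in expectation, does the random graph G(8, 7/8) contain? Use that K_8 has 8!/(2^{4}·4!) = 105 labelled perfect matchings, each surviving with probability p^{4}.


K_8 has 8!/(2^{4}·4!) = 105 labelled perfect matchings.
For each such perfect matching H, let X_H = 1 if all 4 edges of H are present in G. Then P[X_H = 1] = p^{4} = (7/8)^{4} = 2401/4096.
By linearity: E[X] = Σ_H E[X_H] = 105 · p^{4} = 105 · 2401/4096 = 252105/4096.
Numerically: E[X] ≈ 61.55.

E[X] = 105 · (7/8)^{4} = 252105/4096 ≈ 61.55.


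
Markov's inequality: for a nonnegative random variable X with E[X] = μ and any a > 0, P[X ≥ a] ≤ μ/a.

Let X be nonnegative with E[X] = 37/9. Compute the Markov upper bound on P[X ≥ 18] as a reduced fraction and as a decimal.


μ = E[X] = 37/9, a = 18.
Markov: P[X ≥ 18] ≤ μ/a = (37/9)/18 = 37/162.
Numerically: ≈ 0.2284.
(Since a = 18 > μ = 4.1111, the bound 37/162 is < 1 and informative.)

P[X ≥ 18] ≤ 37/162 ≈ 0.2284.


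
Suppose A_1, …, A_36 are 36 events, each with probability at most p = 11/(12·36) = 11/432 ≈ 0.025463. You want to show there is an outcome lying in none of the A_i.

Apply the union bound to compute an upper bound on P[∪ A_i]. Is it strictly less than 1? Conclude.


Union bound: P[∪_{i=1}^{36} A_i] ≤ Σ_i P[A_i] ≤ 36·p = 36·(11/432) = 11/12.
Numerically: 11/12 ≈ 0.916667.
Is 11/12 < 1? YES.
Since P[∪ A_i] ≤ 11/12 < 1, the complement has P[∩ A_i^c] ≥ 1 − 11/12 = 1/12 > 0, so some outcome avoids every A_i.

36·p = 11/12 ≈ 0.916667; existence CERTIFIED by the union bound.


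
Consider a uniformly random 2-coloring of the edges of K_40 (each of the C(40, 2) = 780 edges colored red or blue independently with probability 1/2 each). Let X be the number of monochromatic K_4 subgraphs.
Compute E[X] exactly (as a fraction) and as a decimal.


Let X = Σ_S X_S over the C(40, 4) = 91390 subsets S of size 4, where X_S = 1 if the K_4 on S is monochromatic.
For a fixed S, the K_4 on S has C(4, 2) = 6 edges. P[all 6 edges red] = (1/2)^6, and likewise for blue, so P[monochromatic] = 2·(1/2)^6 = 2^{1 − 6} = 1/32.
By linearity: E[X] = C(40, 4) · 2^{1 − 6} = 91390 · 1/32 = 45695/16.
Numerically: E[X] ≈ 2855.938.

E[X] = C(40,4)·2^(1−C(4,2)) = 45695/16 ≈ 2855.938.


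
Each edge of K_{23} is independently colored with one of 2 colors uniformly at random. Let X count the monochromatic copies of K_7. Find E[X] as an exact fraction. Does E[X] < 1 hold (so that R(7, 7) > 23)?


E[X] = C(23, 7) · 2^{1 − 21} = 245157 · 2^{−20} = 245157/1048576.
As a reduced fraction: E[X] = 245157/1048576 ≈ 0.2337999.
Is E[X] < 1? YES.
Since E[X] < 1, there exists a 2-coloring of K_{23} with no monochromatic K_7; hence R(7, 7) > 23.

E[X] = 245157/1048576 ≈ 0.2337999; E[X] < 1, so R(7, 7) > 23.


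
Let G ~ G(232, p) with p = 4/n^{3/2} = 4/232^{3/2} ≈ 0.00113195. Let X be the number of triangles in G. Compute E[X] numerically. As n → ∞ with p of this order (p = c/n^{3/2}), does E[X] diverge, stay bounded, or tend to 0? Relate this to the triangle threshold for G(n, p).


Number of potential triangles: C(232, 3) = 2054360.
Each occurs with probability p³ ≈ (0.00113195)³ ≈ 1.45038748e-09.
By linearity: E[X] = C(232, 3)·p³ ≈ 2054360 · 1.45038748e-09 ≈ 0.002980.
Since α = 3/2 > 1, p = c/n^{3/2} = o(1/n) is below the triangle threshold p ~ 1/n. Asymptotically E[X] ~ (c³/6)·n^{3(1−α)} = (4³/6)·n^{-1.5} → 0, so by Markov's inequality G has no triangles w.h.p.

E[X] ≈ 0.002980; in regime p = Θ(1/n^{3/2}) E[X] tends to 0 (below the triangle threshold p ~ 1/n).


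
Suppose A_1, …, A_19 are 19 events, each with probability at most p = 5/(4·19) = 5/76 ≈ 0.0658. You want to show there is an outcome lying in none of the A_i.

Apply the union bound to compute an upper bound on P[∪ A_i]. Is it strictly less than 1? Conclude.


Union bound: P[∪_{i=1}^{19} A_i] ≤ Σ_i P[A_i] ≤ 19·p = 19·(5/76) = 5/4.
Numerically: 5/4 ≈ 1.2500.
Is 5/4 < 1? NO.
Since the bound 5/4 is ≥ 1, the union bound is uninformative here; it does NOT by itself certify existence.

19·p = 5/4 ≈ 1.2500; existence NOT certified by the union bound.


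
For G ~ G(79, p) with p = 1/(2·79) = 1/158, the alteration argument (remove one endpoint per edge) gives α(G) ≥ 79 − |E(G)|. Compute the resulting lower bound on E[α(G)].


E[|E(G)|] = C(79, 2)·p = 3081 · (1/158) = 39/2.
E[α(G)] ≥ n − E[|E(G)|] = 79 − 39/2 = 119/2.
Numerically: ≈ 59.50000.
(This is only a lower bound; the true E[α(G)] may be larger.)

E[α(G)] ≥ 119/2 ≈ 59.50000.


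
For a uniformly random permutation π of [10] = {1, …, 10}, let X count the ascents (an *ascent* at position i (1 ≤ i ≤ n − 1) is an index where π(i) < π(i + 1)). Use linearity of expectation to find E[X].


Write X = Σ X_I over i = 1, …, 9, with X_I the indicator of one ascent.
There are 9 indicators.
For each fixed i, the pair (π(i), π(i+1)) is a uniformly random ordered pair of distinct values from {1, …, 10}; by symmetry P[π(i) < π(i+1)] = 1/2.
By linearity: E[X] = 9 · (1/2) = (10 − 1) · (1/2) = 9/2 ≈ 4.500.

E[X] = 9/2 = 4.500.


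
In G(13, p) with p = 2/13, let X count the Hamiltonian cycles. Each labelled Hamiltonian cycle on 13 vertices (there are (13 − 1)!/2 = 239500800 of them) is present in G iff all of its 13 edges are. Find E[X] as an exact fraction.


K_13 has (13 − 1)!/2 = 239500800 labelled Hamiltonian cycles.
For each such Hamiltonian cycle H, let X_H = 1 if all 13 edges of H are present in G. Then P[X_H = 1] = p^{13} = (2/13)^{13} = 8192/302875106592253.
By linearity: E[X] = Σ_H E[X_H] = 239500800 · p^{13} = 239500800 · 8192/302875106592253 = 1961990553600/302875106592253.
Numerically: E[X] ≈ 0.0064779.

E[X] = 239500800 · (2/13)^{13} = 1961990553600/302875106592253 ≈ 0.0064779.


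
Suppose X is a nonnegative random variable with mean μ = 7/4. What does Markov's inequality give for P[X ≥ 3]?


μ = E[X] = 7/4, a = 3.
Markov: P[X ≥ 3] ≤ μ/a = (7/4)/3 = 7/12.
Numerically: ≈ 0.5833.
(Since a = 3 > μ = 1.7500, the bound 7/12 is < 1 and informative.)

P[X ≥ 3] ≤ 7/12 ≈ 0.5833.


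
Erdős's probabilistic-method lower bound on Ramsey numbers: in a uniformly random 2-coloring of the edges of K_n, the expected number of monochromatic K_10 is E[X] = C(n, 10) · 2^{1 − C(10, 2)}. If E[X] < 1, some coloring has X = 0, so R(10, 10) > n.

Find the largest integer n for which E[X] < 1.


We need C(n, 10) · 2^{1 − 45} < 1, i.e. C(n, 10) < 2^{45 − 1} = 17592186044416.
Check values of n near the boundary:
  n = 96: C(96, 10) = 11279926456656; 11279926456656 < 17592186044416? YES
  n = 97: C(97, 10) = 12576469727536; 12576469727536 < 17592186044416? YES
  n = 98: C(98, 10) = 14005614014756; 14005614014756 < 17592186044416? YES
  n = 99: C(99, 10) = 15579278510796; 15579278510796 < 17592186044416? YES
  n = 100: C(100, 10) = 17310309456440; 17310309456440 < 17592186044416? YES
  n = 101: C(101, 10) = 19212541264840; 19212541264840 < 17592186044416? NO
  n = 102: C(102, 10) = 21300860967540; 21300860967540 < 17592186044416? NO
The largest n with C(n, 10) < 17592186044416 is n = 100 (where E[X] = 2163788682055/2199023255552 ≈ 0.98398). Hence R(10, 10) > 100, i.e. R(10, 10) ≥ 101.

Largest n = 100; hence R(10, 10) > 100.


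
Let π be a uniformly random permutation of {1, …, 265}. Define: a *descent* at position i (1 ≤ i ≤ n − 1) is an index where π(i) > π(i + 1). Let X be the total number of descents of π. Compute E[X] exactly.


Write X = Σ X_I over i = 1, …, 264, with X_I the indicator of one descent.
There are 264 indicators.
For each fixed i, the pair (π(i), π(i+1)) is a uniformly random ordered pair of distinct values from {1, …, 265}; by symmetry P[π(i) > π(i+1)] = 1/2.
By linearity: E[X] = 264 · (1/2) = (265 − 1) · (1/2) = 132 ≈ 132.000000.

E[X] = 132 = 132.000000.


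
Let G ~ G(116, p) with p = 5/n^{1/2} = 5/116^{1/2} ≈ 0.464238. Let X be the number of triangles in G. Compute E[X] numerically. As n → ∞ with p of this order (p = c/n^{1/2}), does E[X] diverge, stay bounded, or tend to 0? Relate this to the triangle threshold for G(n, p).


Number of potential triangles: C(116, 3) = 253460.
Each occurs with probability p³ ≈ (0.464238)³ ≈ 1.00051368e-01.
By linearity: E[X] = C(116, 3)·p³ ≈ 253460 · 1.00051368e-01 ≈ 25359.019620.
Since α = 1/2 < 1, p = c/n^{1/2} ≫ 1/n is above the triangle threshold p ~ 1/n. Asymptotically E[X] ~ (c³/6)·n^{3(1−α)} = (5³/6)·n^{1.5} → ∞; triangles are abundant w.h.p.

E[X] ≈ 25359.019620; in regime p = Θ(1/n^{1/2}) E[X] diverges (above the triangle threshold p ~ 1/n).


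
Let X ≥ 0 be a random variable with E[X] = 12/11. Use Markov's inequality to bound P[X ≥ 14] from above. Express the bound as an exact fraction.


μ = E[X] = 12/11, a = 14.
Markov: P[X ≥ 14] ≤ μ/a = (12/11)/14 = 6/77.
Numerically: ≈ 0.078.
(Since a = 14 > μ = 1.091, the bound 6/77 is < 1 and informative.)

P[X ≥ 14] ≤ 6/77 ≈ 0.078.


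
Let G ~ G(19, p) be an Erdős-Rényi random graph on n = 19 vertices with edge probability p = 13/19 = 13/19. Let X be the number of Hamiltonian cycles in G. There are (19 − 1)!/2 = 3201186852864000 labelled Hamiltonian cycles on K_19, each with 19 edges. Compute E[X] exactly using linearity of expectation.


K_19 has (19 − 1)!/2 = 3201186852864000 labelled Hamiltonian cycles.
For each such Hamiltonian cycle H, let X_H = 1 if all 19 edges of H are present in G. Then P[X_H = 1] = p^{19} = (13/19)^{19} = 1461920290375446110677/1978419655660313589123979.
Summing the indicators: E[X] = Σ_H E[X_H] = 3201186852864000 · p^{19} = 3201186852864000 · 1461920290375446110677/1978419655660313589123979 = 4679880013484999364018134658428928000/1978419655660313589123979.
Numerically: E[X] ≈ 2.3655e+12.

E[X] = 3201186852864000 · (13/19)^{19} = 4679880013484999364018134658428928000/1978419655660313589123979 ≈ 2.3655e+12.


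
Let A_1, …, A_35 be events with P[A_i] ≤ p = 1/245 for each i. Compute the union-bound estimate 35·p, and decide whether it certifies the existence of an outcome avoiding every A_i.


Union bound: P[∪_{i=1}^{35} A_i] ≤ Σ_i P[A_i] ≤ 35·p = 35·(1/245) = 1/7.
Numerically: 1/7 ≈ 0.142857.
Is 1/7 < 1? YES.
Since P[∪ A_i] ≤ 1/7 < 1, the complement has P[∩ A_i^c] ≥ 1 − 1/7 = 6/7 > 0, so some outcome avoids every A_i.

35·p = 1/7 ≈ 0.142857; existence CERTIFIED by the union bound.


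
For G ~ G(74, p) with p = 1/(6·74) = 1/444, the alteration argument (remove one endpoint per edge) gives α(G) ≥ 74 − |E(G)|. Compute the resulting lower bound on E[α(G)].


E[|E(G)|] = C(74, 2)·p = 2701 · (1/444) = 73/12.
E[α(G)] ≥ n − E[|E(G)|] = 74 − 73/12 = 815/12.
Numerically: ≈ 67.917.
(This is only a lower bound; the true E[α(G)] may be larger.)

E[α(G)] ≥ 815/12 ≈ 67.917.


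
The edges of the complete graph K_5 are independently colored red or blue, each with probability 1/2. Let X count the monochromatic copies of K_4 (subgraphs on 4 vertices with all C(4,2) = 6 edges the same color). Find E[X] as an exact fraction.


Let X = Σ_S X_S over the C(5, 4) = 5 subsets S of size 4, where X_S = 1 if the K_4 on S is monochromatic.
For a fixed S, the K_4 on S has C(4, 2) = 6 edges. P[all 6 edges red] = (1/2)^6, and likewise for blue, so P[monochromatic] = 2·(1/2)^6 = 2^{1 − 6} = 1/32.
By linearity: E[X] = C(5, 4) · 2^{1 − 6} = 5 · 1/32 = 5/32.
Numerically: E[X] ≈ 0.1562.

E[X] = C(5,4)·2^(1−C(4,2)) = 5/32 ≈ 0.1562.


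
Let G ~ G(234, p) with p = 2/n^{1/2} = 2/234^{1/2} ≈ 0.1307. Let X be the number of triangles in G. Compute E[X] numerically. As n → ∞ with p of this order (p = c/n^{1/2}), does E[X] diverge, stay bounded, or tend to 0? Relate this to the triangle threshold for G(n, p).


Number of potential triangles: C(234, 3) = 2108184.
Each occurs with probability p³ ≈ (0.1307)³ ≈ 2.234942e-03.
By linearity: E[X] = C(234, 3)·p³ ≈ 2108184 · 2.234942e-03 ≈ 4711.6684.
Since α = 1/2 < 1, p = c/n^{1/2} ≫ 1/n is above the triangle threshold p ~ 1/n. Asymptotically E[X] ~ (c³/6)·n^{3(1−α)} = (2³/6)·n^{1.5} → ∞; triangles are abundant w.h.p.

E[X] ≈ 4711.6684; in regime p = Θ(1/n^{1/2}) E[X] diverges (above the triangle threshold p ~ 1/n).


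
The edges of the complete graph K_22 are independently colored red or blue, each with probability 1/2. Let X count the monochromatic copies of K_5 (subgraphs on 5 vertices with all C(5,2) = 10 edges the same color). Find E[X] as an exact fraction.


Let X = Σ_S X_S over the C(22, 5) = 26334 subsets S of size 5, where X_S = 1 if the K_5 on S is monochromatic.
For a fixed S, the K_5 on S has C(5, 2) = 10 edges. P[all 10 edges red] = (1/2)^10, and likewise for blue, so P[monochromatic] = 2·(1/2)^10 = 2^{1 − 10} = 1/512.
Summing: E[X] = C(22, 5) · 2^{1 − 10} = 26334 · 1/512 = 13167/256.
Numerically: E[X] ≈ 51.43359.

E[X] = C(22,5)·2^(1−C(5,2)) = 13167/256 ≈ 51.43359.


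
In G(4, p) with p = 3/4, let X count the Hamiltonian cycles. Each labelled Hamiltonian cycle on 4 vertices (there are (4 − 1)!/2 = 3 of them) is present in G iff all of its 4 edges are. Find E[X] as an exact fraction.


K_4 has (4 − 1)!/2 = 3 labelled Hamiltonian cycles.
For each such Hamiltonian cycle H, let X_H = 1 if all 4 edges of H are present in G. Then P[X_H = 1] = p^{4} = (3/4)^{4} = 81/256.
Summing the indicators: E[X] = Σ_H E[X_H] = 3 · p^{4} = 3 · 81/256 = 243/256.
Numerically: E[X] ≈ 0.949.

E[X] = 3 · (3/4)^{4} = 243/256 ≈ 0.949.


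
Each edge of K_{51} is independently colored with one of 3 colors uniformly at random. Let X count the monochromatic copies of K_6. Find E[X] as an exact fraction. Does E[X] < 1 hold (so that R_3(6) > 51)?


E[X] = C(51, 6) · 3^{1 − 15} = 18009460 · 3^{−14} = 18009460/4782969.
As a reduced fraction: E[X] = 18009460/4782969 ≈ 3.76533.
Is E[X] < 1? NO.
Since E[X] ≥ 1, the first-moment bound is inconclusive at n = 51; it does NOT by itself certify R_3(6) > 51.

E[X] = 18009460/4782969 ≈ 3.76533; E[X] ≥ 1; first-moment method inconclusive here.


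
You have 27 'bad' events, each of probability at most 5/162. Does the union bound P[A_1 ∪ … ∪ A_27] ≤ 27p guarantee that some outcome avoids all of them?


Union bound: P[∪_{i=1}^{27} A_i] ≤ Σ_i P[A_i] ≤ 27·p = 27·(5/162) = 5/6.
Numerically: 5/6 ≈ 0.8333333.
Is 5/6 < 1? YES.
Since P[∪ A_i] ≤ 5/6 < 1, the complement has P[∩ A_i^c] ≥ 1 − 5/6 = 1/6 > 0, so some outcome avoids every A_i.

27·p = 5/6 ≈ 0.8333333; existence CERTIFIED by the union bound.


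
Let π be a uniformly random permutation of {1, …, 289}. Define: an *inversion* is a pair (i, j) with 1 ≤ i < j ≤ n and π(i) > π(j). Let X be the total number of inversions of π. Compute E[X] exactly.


Write X = Σ X_I over the C(289, 2) = 41616 pairs i < j, with X_I the indicator of one inversion.
There are 41616 indicators.
For each fixed pair i < j, the values π(i) and π(j) are two distinct elements of {1, …, 289} in uniformly random order; by symmetry P[π(i) > π(j)] = 1/2.
By linearity: E[X] = 41616 · (1/2) = C(289, 2) · (1/2) = 41616/2 = 20808 ≈ 20808.000.

E[X] = 20808 = 20808.000.


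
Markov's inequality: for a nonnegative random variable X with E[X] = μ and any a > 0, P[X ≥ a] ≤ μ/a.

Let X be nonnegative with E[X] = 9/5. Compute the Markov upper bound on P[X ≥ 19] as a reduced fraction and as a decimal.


μ = E[X] = 9/5, a = 19.
Markov: P[X ≥ 19] ≤ μ/a = (9/5)/19 = 9/95.
Numerically: ≈ 0.094737.
(Since a = 19 > μ = 1.800000, the bound 9/95 is < 1 and informative.)

P[X ≥ 19] ≤ 9/95 ≈ 0.094737.


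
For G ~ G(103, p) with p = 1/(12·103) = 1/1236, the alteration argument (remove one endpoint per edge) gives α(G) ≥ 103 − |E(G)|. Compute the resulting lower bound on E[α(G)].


E[|E(G)|] = C(103, 2)·p = 5253 · (1/1236) = 17/4.
E[α(G)] ≥ n − E[|E(G)|] = 103 − 17/4 = 395/4.
Numerically: ≈ 98.750.
(This is only a lower bound; the true E[α(G)] may be larger.)

E[α(G)] ≥ 395/4 ≈ 98.750.


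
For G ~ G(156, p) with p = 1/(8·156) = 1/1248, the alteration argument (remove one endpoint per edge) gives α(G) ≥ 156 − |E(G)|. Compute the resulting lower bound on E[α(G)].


E[|E(G)|] = C(156, 2)·p = 12090 · (1/1248) = 155/16.
E[α(G)] ≥ n − E[|E(G)|] = 156 − 155/16 = 2341/16.
Numerically: ≈ 146.3125.
(This is only a lower bound; the true E[α(G)] may be larger.)

E[α(G)] ≥ 2341/16 ≈ 146.3125.


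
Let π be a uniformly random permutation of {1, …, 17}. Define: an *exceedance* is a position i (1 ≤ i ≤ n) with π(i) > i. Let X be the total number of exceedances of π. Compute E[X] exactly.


Write X = Σ_{i=1}^{17} X_i, where X_i = 1_{π(i) > i}.
For each fixed i, π(i) is uniform over {1, …, 17} (marginal of a uniform permutation), so P[π(i) > i] = (n − i)/n. Summing: Σ_{i=1}^{17} (n − i)/n = (0 + 1 + … + 16)/17 = 17(17 − 1)/(2·17) = (17 − 1)/2.
Hence E[X] = Σ_{i=1}^{17} (17 − i)/17 = 8 ≈ 8.000000.

E[X] = 8 = 8.000000.


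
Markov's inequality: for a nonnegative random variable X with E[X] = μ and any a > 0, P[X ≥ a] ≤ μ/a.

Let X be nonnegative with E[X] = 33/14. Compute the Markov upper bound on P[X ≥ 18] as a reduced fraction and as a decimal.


μ = E[X] = 33/14, a = 18.
Markov: P[X ≥ 18] ≤ μ/a = (33/14)/18 = 11/84.
Numerically: ≈ 0.13095.
(Since a = 18 > μ = 2.35714, the bound 11/84 is < 1 and informative.)

P[X ≥ 18] ≤ 11/84 ≈ 0.13095.


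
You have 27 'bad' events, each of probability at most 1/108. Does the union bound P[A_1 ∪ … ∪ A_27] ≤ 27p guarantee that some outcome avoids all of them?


Union bound: P[∪_{i=1}^{27} A_i] ≤ Σ_i P[A_i] ≤ 27·p = 27·(1/108) = 1/4.
Numerically: 1/4 ≈ 0.25000.
Is 1/4 < 1? YES.
Since P[∪ A_i] ≤ 1/4 < 1, the complement has P[∩ A_i^c] ≥ 1 − 1/4 = 3/4 > 0, so some outcome avoids every A_i.

27·p = 1/4 ≈ 0.25000; existence CERTIFIED by the union bound.


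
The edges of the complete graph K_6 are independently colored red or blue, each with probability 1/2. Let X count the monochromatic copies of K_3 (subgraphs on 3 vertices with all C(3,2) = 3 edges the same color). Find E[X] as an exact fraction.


Let X = Σ_S X_S over the C(6, 3) = 20 subsets S of size 3, where X_S = 1 if the K_3 on S is monochromatic.
For a fixed S, the K_3 on S has C(3, 2) = 3 edges. P[all 3 edges red] = (1/2)^3, and likewise for blue, so P[monochromatic] = 2·(1/2)^3 = 2^{1 − 3} = 1/4.
By linearity: E[X] = C(6, 3) · 2^{1 − 3} = 20 · 1/4 = 5.
Numerically: E[X] ≈ 5.0000.

E[X] = C(6,3)·2^(1−C(3,2)) = 5 ≈ 5.0000.


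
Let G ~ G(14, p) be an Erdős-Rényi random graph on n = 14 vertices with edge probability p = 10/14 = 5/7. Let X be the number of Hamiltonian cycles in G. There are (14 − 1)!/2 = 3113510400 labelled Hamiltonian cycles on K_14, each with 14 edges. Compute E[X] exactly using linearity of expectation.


K_14 has (14 − 1)!/2 = 3113510400 labelled Hamiltonian cycles.
For each such Hamiltonian cycle H, let X_H = 1 if all 14 edges of H are present in G. Then P[X_H = 1] = p^{14} = (5/7)^{14} = 6103515625/678223072849.
Summing the indicators: E[X] = Σ_H E[X_H] = 3113510400 · p^{14} = 3113510400 · 6103515625/678223072849 = 2714765625000000000/96889010407.
Numerically: E[X] ≈ 2.802e+07.

E[X] = 3113510400 · (5/7)^{14} = 2714765625000000000/96889010407 ≈ 2.802e+07.


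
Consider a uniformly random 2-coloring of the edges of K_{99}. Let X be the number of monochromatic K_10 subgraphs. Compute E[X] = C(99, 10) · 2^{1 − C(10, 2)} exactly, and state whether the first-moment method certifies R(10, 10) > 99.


E[X] = C(99, 10) · 2^{1 − 45} = 15579278510796 · 2^{−44} = 15579278510796/17592186044416.
As a reduced fraction: E[X] = 3894819627699/4398046511104 ≈ 0.886.
Is E[X] < 1? YES.
Since E[X] < 1, there exists a 2-coloring of K_{99} with no monochromatic K_10; hence R(10, 10) > 99.

E[X] = 3894819627699/4398046511104 ≈ 0.886; E[X] < 1, so R(10, 10) > 99.


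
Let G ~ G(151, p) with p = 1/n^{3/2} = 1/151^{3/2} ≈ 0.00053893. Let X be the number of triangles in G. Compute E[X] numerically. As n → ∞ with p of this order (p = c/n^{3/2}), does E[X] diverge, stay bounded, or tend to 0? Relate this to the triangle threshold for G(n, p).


Number of potential triangles: C(151, 3) = 562475.
Each occurs with probability p³ ≈ (0.00053893)³ ≈ 1.5653222e-10.
By linearity: E[X] = C(151, 3)·p³ ≈ 562475 · 1.5653222e-10 ≈ 0.00009.
Since α = 3/2 > 1, p = c/n^{3/2} = o(1/n) is below the triangle threshold p ~ 1/n. Asymptotically E[X] ~ (c³/6)·n^{3(1−α)} = (1³/6)·n^{-1.5} → 0, so by Markov's inequality G has no triangles w.h.p.

E[X] ≈ 0.00009; in regime p = Θ(1/n^{3/2}) E[X] tends to 0 (below the triangle threshold p ~ 1/n).


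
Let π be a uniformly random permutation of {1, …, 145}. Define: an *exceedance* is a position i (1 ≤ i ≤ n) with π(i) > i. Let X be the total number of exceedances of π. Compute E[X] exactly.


Write X = Σ_{i=1}^{145} X_i, where X_i = 1_{π(i) > i}.
For each fixed i, π(i) is uniform over {1, …, 145} (marginal of a uniform permutation), so P[π(i) > i] = (n − i)/n. Summing: Σ_{i=1}^{145} (n − i)/n = (0 + 1 + … + 144)/145 = 145(145 − 1)/(2·145) = (145 − 1)/2.
Hence E[X] = Σ_{i=1}^{145} (145 − i)/145 = 72 ≈ 72.0000.

E[X] = 72 = 72.0000.


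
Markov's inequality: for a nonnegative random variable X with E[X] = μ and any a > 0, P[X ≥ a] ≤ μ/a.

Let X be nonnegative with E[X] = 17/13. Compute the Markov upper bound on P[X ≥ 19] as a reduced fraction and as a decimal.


μ = E[X] = 17/13, a = 19.
Markov: P[X ≥ 19] ≤ μ/a = (17/13)/19 = 17/247.
Numerically: ≈ 0.0688.
(Since a = 19 > μ = 1.3077, the bound 17/247 is < 1 and informative.)

P[X ≥ 19] ≤ 17/247 ≈ 0.0688.


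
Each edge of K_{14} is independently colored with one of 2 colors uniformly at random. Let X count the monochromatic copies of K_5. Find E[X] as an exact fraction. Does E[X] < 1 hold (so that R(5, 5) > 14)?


E[X] = C(14, 5) · 2^{1 − 10} = 2002 · 2^{−9} = 2002/512.
As a reduced fraction: E[X] = 1001/256 ≈ 3.910156.
Is E[X] < 1? NO.
Since E[X] ≥ 1, the first-moment bound is inconclusive at n = 14; it does NOT by itself certify R(5, 5) > 14.

E[X] = 1001/256 ≈ 3.910156; E[X] ≥ 1; first-moment method inconclusive here.


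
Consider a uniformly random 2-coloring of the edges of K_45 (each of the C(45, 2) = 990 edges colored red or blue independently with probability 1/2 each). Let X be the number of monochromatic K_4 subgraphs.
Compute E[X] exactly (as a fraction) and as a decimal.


Let X = Σ_S X_S over the C(45, 4) = 148995 subsets S of size 4, where X_S = 1 if the K_4 on S is monochromatic.
For a fixed S, the K_4 on S has C(4, 2) = 6 edges. P[all 6 edges red] = (1/2)^6, and likewise for blue, so P[monochromatic] = 2·(1/2)^6 = 2^{1 − 6} = 1/32.
By linearity of expectation: E[X] = C(45, 4) · 2^{1 − 6} = 148995 · 1/32 = 148995/32.
Numerically: E[X] ≈ 4656.094.

E[X] = C(45,4)·2^(1−C(4,2)) = 148995/32 ≈ 4656.094.


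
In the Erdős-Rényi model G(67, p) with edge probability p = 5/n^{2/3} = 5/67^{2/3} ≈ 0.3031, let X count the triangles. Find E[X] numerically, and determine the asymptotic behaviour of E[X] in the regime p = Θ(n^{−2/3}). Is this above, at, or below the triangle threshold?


Number of potential triangles: C(67, 3) = 47905.
Each occurs with probability p³ ≈ (0.3031)³ ≈ 2.7845845e-02.
By linearity: E[X] = C(67, 3)·p³ ≈ 47905 · 2.7845845e-02 ≈ 1333.95522.
Since α = 2/3 < 1, p = c/n^{2/3} ≫ 1/n is above the triangle threshold p ~ 1/n. Asymptotically E[X] ~ (c³/6)·n^{3(1−α)} = (5³/6)·n^{1} → ∞; triangles are abundant w.h.p.

E[X] ≈ 1333.95522; in regime p = Θ(1/n^{2/3}) E[X] diverges (above the triangle threshold p ~ 1/n).


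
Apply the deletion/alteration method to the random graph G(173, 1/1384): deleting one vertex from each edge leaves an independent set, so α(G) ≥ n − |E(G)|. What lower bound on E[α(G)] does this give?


E[|E(G)|] = C(173, 2)·p = 14878 · (1/1384) = 43/4.
E[α(G)] ≥ n − E[|E(G)|] = 173 − 43/4 = 649/4.
Numerically: ≈ 162.250000.
(This is only a lower bound; the true E[α(G)] may be larger.)

E[α(G)] ≥ 649/4 ≈ 162.250000.


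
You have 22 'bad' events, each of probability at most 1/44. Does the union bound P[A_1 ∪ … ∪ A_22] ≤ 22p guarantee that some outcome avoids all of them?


Union bound: P[∪_{i=1}^{22} A_i] ≤ Σ_i P[A_i] ≤ 22·p = 22·(1/44) = 1/2.
Numerically: 1/2 ≈ 0.500000.
Is 1/2 < 1? YES.
Since P[∪ A_i] ≤ 1/2 < 1, the complement has P[∩ A_i^c] ≥ 1 − 1/2 = 1/2 > 0, so some outcome avoids every A_i.

22·p = 1/2 ≈ 0.500000; existence CERTIFIED by the union bound.


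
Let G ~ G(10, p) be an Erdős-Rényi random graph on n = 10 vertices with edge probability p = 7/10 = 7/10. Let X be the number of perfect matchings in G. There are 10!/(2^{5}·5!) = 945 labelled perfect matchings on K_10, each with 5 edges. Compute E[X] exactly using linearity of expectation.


K_10 has 10!/(2^{5}·5!) = 945 labelled perfect matchings.
For each such perfect matching H, let X_H = 1 if all 5 edges of H are present in G. Then P[X_H = 1] = p^{5} = (7/10)^{5} = 16807/100000.
By linearity: E[X] = Σ_H E[X_H] = 945 · p^{5} = 945 · 16807/100000 = 3176523/20000.
Numerically: E[X] ≈ 158.83.

E[X] = 945 · (7/10)^{5} = 3176523/20000 ≈ 158.83.


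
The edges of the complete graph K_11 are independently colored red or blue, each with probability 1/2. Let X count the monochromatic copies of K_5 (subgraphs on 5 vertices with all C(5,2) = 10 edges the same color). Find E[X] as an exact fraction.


Let X = Σ_S X_S over the C(11, 5) = 462 subsets S of size 5, where X_S = 1 if the K_5 on S is monochromatic.
For a fixed S, the K_5 on S has C(5, 2) = 10 edges. P[all 10 edges red] = (1/2)^10, and likewise for blue, so P[monochromatic] = 2·(1/2)^10 = 2^{1 − 10} = 1/512.
By linearity: E[X] = C(11, 5) · 2^{1 − 10} = 462 · 1/512 = 231/256.
Numerically: E[X] ≈ 0.902344.

E[X] = C(11,5)·2^(1−C(5,2)) = 231/256 ≈ 0.902344.


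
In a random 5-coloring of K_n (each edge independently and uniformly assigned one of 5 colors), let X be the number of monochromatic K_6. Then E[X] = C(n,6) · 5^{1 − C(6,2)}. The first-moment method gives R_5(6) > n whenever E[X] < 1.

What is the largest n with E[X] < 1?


We need C(n, 6) · 5^{1 − 15} < 1, i.e. C(n, 6) < 5^{15 − 1} = 6103515625.
Check values of n near the boundary:
  n = 125: C(125, 6) = 4690625500; 4690625500 < 6103515625? YES
  n = 126: C(126, 6) = 4925156775; 4925156775 < 6103515625? YES
  n = 127: C(127, 6) = 5169379425; 5169379425 < 6103515625? YES
  n = 128: C(128, 6) = 5423611200; 5423611200 < 6103515625? YES
  n = 129: C(129, 6) = 5688177600; 5688177600 < 6103515625? YES
  n = 130: C(130, 6) = 5963412000; 5963412000 < 6103515625? YES
  n = 131: C(131, 6) = 6249655776; 6249655776 < 6103515625? NO
  n = 132: C(132, 6) = 6547258432; 6547258432 < 6103515625? NO
  n = 133: C(133, 6) = 6856577728; 6856577728 < 6103515625? NO
The largest n with C(n, 6) < 6103515625 is n = 130 (where E[X] = 47707296/48828125 ≈ 0.9770454). Hence R_5(6) > 130, i.e. R_5(6) ≥ 131.

Largest n = 130; hence R_5(6) > 130.


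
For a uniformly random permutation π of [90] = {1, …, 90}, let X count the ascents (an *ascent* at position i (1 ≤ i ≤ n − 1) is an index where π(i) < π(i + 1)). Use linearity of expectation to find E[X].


Write X = Σ X_I over i = 1, …, 89, with X_I the indicator of one ascent.
There are 89 indicators.
For each fixed i, the pair (π(i), π(i+1)) is a uniformly random ordered pair of distinct values from {1, …, 90}; by symmetry P[π(i) < π(i+1)] = 1/2.
By linearity: E[X] = 89 · (1/2) = (90 − 1) · (1/2) = 89/2 ≈ 44.50000.

E[X] = 89/2 = 44.50000.


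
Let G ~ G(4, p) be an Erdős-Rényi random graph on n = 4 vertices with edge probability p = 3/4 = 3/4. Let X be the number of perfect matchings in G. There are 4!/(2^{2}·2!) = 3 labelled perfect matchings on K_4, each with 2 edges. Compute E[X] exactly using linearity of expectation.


K_4 has 4!/(2^{2}·2!) = 3 labelled perfect matchings.
For each such perfect matching H, let X_H = 1 if all 2 edges of H are present in G. Then P[X_H = 1] = p^{2} = (3/4)^{2} = 9/16.
Summing the indicators: E[X] = Σ_H E[X_H] = 3 · p^{2} = 3 · 9/16 = 27/16.
Numerically: E[X] ≈ 1.69.

E[X] = 3 · (3/4)^{2} = 27/16 ≈ 1.69.


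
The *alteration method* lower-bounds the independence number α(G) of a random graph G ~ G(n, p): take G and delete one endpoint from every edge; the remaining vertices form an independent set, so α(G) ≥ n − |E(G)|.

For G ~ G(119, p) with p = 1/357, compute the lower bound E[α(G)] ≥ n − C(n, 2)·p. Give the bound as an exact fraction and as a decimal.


E[|E(G)|] = C(119, 2)·p = 7021 · (1/357) = 59/3.
E[α(G)] ≥ n − E[|E(G)|] = 119 − 59/3 = 298/3.
Numerically: ≈ 99.33333.
(This is only a lower bound; the true E[α(G)] may be larger.)

E[α(G)] ≥ 298/3 ≈ 99.33333.


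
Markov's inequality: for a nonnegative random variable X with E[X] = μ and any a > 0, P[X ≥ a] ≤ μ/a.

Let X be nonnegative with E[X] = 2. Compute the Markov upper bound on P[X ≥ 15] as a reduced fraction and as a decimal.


μ = E[X] = 2, a = 15.
Markov: P[X ≥ 15] ≤ μ/a = (2)/15 = 2/15.
Numerically: ≈ 0.133.
(Since a = 15 > μ = 2.000, the bound 2/15 is < 1 and informative.)

P[X ≥ 15] ≤ 2/15 ≈ 0.133.


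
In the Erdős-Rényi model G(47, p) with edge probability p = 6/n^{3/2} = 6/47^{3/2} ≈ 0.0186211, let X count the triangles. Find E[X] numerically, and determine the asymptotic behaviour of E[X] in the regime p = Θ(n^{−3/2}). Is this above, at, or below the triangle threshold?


Number of potential triangles: C(47, 3) = 16215.
Each occurs with probability p³ ≈ (0.0186211)³ ≈ 6.45674137e-06.
By linearity: E[X] = C(47, 3)·p³ ≈ 16215 · 6.45674137e-06 ≈ 0.104696.
Since α = 3/2 > 1, p = c/n^{3/2} = o(1/n) is below the triangle threshold p ~ 1/n. Asymptotically E[X] ~ (c³/6)·n^{3(1−α)} = (6³/6)·n^{-1.5} → 0, so by Markov's inequality G has no triangles w.h.p.

E[X] ≈ 0.104696; in regime p = Θ(1/n^{3/2}) E[X] tends to 0 (below the triangle threshold p ~ 1/n).


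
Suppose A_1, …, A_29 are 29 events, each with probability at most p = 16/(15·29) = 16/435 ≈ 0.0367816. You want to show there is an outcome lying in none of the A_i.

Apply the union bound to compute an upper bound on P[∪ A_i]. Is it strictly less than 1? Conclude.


Union bound: P[∪_{i=1}^{29} A_i] ≤ Σ_i P[A_i] ≤ 29·p = 29·(16/435) = 16/15.
Numerically: 16/15 ≈ 1.0666667.
Is 16/15 < 1? NO.
Since the bound 16/15 is ≥ 1, the union bound is uninformative here; it does NOT by itself certify existence.

29·p = 16/15 ≈ 1.0666667; existence NOT certified by the union bound.


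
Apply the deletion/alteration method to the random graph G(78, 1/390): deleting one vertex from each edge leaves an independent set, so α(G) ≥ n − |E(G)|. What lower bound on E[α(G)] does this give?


E[|E(G)|] = C(78, 2)·p = 3003 · (1/390) = 77/10.
E[α(G)] ≥ n − E[|E(G)|] = 78 − 77/10 = 703/10.
Numerically: ≈ 70.30000.
(This is only a lower bound; the true E[α(G)] may be larger.)

E[α(G)] ≥ 703/10 ≈ 70.30000.


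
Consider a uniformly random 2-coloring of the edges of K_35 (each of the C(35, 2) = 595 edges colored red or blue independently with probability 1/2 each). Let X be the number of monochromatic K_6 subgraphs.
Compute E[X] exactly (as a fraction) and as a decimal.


Let X = Σ_S X_S over the C(35, 6) = 1623160 subsets S of size 6, where X_S = 1 if the K_6 on S is monochromatic.
For a fixed S, the K_6 on S has C(6, 2) = 15 edges. P[all 15 edges red] = (1/2)^15, and likewise for blue, so P[monochromatic] = 2·(1/2)^15 = 2^{1 − 15} = 1/16384.
Summing: E[X] = C(35, 6) · 2^{1 − 15} = 1623160 · 1/16384 = 202895/2048.
Numerically: E[X] ≈ 99.070.

E[X] = C(35,6)·2^(1−C(6,2)) = 202895/2048 ≈ 99.070.


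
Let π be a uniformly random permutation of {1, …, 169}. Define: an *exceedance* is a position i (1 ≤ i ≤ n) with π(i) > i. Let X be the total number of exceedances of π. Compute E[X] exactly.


Write X = Σ_{i=1}^{169} X_i, where X_i = 1_{π(i) > i}.
For each fixed i, π(i) is uniform over {1, …, 169} (marginal of a uniform permutation), so P[π(i) > i] = (n − i)/n. Summing: Σ_{i=1}^{169} (n − i)/n = (0 + 1 + … + 168)/169 = 169(169 − 1)/(2·169) = (169 − 1)/2.
Hence E[X] = Σ_{i=1}^{169} (169 − i)/169 = 84 ≈ 84.000.

E[X] = 84 = 84.000.


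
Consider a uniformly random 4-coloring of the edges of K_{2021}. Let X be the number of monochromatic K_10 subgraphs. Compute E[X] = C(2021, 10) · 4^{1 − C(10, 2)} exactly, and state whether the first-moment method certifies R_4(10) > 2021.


E[X] = C(2021, 10) · 4^{1 − 45} = 306347841644770462864800616 · 4^{−44} = 306347841644770462864800616/309485009821345068724781056.
As a reduced fraction: E[X] = 38293480205596307858100077/38685626227668133590597632 ≈ 0.9898633.
Is E[X] < 1? YES.
Since E[X] < 1, there exists a 4-coloring of K_{2021} with no monochromatic K_10; hence R_4(10) > 2021.

E[X] = 38293480205596307858100077/38685626227668133590597632 ≈ 0.9898633; E[X] < 1, so R_4(10) > 2021.


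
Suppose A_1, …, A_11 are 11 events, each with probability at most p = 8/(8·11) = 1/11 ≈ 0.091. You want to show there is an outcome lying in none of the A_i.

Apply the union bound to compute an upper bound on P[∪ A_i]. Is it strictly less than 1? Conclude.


Union bound: P[∪_{i=1}^{11} A_i] ≤ Σ_i P[A_i] ≤ 11·p = 11·(1/11) = 1.
Numerically: 1 ≈ 1.000.
Is 1 < 1? NO.
Since the bound 1 is ≥ 1, the union bound is uninformative here; it does NOT by itself certify existence.

11·p = 1 ≈ 1.000; existence NOT certified by the union bound.


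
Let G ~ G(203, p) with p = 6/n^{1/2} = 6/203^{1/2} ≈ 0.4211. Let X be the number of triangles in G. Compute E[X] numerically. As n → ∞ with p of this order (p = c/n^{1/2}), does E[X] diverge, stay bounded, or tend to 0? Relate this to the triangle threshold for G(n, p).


Number of potential triangles: C(203, 3) = 1373701.
Each occurs with probability p³ ≈ (0.4211)³ ≈ 7.468093e-02.
By linearity: E[X] = C(203, 3)·p³ ≈ 1373701 · 7.468093e-02 ≈ 102589.2627.
Since α = 1/2 < 1, p = c/n^{1/2} ≫ 1/n is above the triangle threshold p ~ 1/n. Asymptotically E[X] ~ (c³/6)·n^{3(1−α)} = (6³/6)·n^{1.5} → ∞; triangles are abundant w.h.p.

E[X] ≈ 102589.2627; in regime p = Θ(1/n^{1/2}) E[X] diverges (above the triangle threshold p ~ 1/n).


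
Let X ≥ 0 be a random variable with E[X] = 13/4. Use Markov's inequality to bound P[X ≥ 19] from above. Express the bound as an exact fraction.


μ = E[X] = 13/4, a = 19.
Markov: P[X ≥ 19] ≤ μ/a = (13/4)/19 = 13/76.
Numerically: ≈ 0.17105.
(Since a = 19 > μ = 3.25000, the bound 13/76 is < 1 and informative.)

P[X ≥ 19] ≤ 13/76 ≈ 0.17105.


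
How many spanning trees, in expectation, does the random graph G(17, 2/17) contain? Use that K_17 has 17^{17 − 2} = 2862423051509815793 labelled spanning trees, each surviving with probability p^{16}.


K_17 has 17^{17 − 2} = 2862423051509815793 labelled spanning trees.
For each such spanning tree H, let X_H = 1 if all 16 edges of H are present in G. Then P[X_H = 1] = p^{16} = (2/17)^{16} = 65536/48661191875666868481.
By linearity of expectation: E[X] = Σ_H E[X_H] = 2862423051509815793 · p^{16} = 2862423051509815793 · 65536/48661191875666868481 = 65536/17.
Numerically: E[X] ≈ 3.86e+03.

E[X] = 2862423051509815793 · (2/17)^{16} = 65536/17 ≈ 3.86e+03.


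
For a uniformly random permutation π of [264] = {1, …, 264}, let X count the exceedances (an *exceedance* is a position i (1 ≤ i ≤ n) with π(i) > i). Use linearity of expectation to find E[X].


Write X = Σ_{i=1}^{264} X_i, where X_i = 1_{π(i) > i}.
For each fixed i, π(i) is uniform over {1, …, 264} (marginal of a uniform permutation), so P[π(i) > i] = (n − i)/n. Summing: Σ_{i=1}^{264} (n − i)/n = (0 + 1 + … + 263)/264 = 264(264 − 1)/(2·264) = (264 − 1)/2.
Hence E[X] = Σ_{i=1}^{264} (264 − i)/264 = 263/2 ≈ 131.50000.

E[X] = 263/2 = 131.50000.


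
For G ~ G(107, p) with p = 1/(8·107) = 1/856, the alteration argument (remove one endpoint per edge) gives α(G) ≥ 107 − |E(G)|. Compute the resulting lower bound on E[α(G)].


E[|E(G)|] = C(107, 2)·p = 5671 · (1/856) = 53/8.
E[α(G)] ≥ n − E[|E(G)|] = 107 − 53/8 = 803/8.
Numerically: ≈ 100.37500.
(This is only a lower bound; the true E[α(G)] may be larger.)

E[α(G)] ≥ 803/8 ≈ 100.37500.


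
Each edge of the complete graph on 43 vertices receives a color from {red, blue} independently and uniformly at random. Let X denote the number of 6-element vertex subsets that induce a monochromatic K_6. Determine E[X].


Let X = Σ_S X_S over the C(43, 6) = 6096454 subsets S of size 6, where X_S = 1 if the K_6 on S is monochromatic.
For a fixed S, the K_6 on S has C(6, 2) = 15 edges. P[all 15 edges red] = (1/2)^15, and likewise for blue, so P[monochromatic] = 2·(1/2)^15 = 2^{1 − 15} = 1/16384.
By linearity of expectation: E[X] = C(43, 6) · 2^{1 − 15} = 6096454 · 1/16384 = 3048227/8192.
Numerically: E[X] ≈ 372.09802.

E[X] = C(43,6)·2^(1−C(6,2)) = 3048227/8192 ≈ 372.09802.


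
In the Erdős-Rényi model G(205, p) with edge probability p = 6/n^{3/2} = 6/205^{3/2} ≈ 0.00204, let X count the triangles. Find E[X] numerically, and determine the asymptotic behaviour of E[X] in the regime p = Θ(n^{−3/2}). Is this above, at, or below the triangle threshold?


Number of potential triangles: C(205, 3) = 1414910.
Each occurs with probability p³ ≈ (0.00204)³ ≈ 8.54204e-09.
By linearity: E[X] = C(205, 3)·p³ ≈ 1414910 · 8.54204e-09 ≈ 0.012.
Since α = 3/2 > 1, p = c/n^{3/2} = o(1/n) is below the triangle threshold p ~ 1/n. Asymptotically E[X] ~ (c³/6)·n^{3(1−α)} = (6³/6)·n^{-1.5} → 0, so by Markov's inequality G has no triangles w.h.p.

E[X] ≈ 0.012; in regime p = Θ(1/n^{3/2}) E[X] tends to 0 (below the triangle threshold p ~ 1/n).


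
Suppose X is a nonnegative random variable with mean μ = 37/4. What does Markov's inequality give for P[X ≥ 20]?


μ = E[X] = 37/4, a = 20.
Markov: P[X ≥ 20] ≤ μ/a = (37/4)/20 = 37/80.
Numerically: ≈ 0.46250.
(Since a = 20 > μ = 9.25000, the bound 37/80 is < 1 and informative.)

P[X ≥ 20] ≤ 37/80 ≈ 0.46250.


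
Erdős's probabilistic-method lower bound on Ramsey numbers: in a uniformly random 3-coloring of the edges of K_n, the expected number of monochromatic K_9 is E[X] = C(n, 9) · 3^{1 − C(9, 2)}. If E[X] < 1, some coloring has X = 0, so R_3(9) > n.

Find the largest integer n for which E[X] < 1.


We need C(n, 9) · 3^{1 − 36} < 1, i.e. C(n, 9) < 3^{36 − 1} = 50031545098999707.
Check values of n near the boundary:
  n = 295: C(295, 9) = 41221140106119260; 41221140106119260 < 50031545098999707? YES
  n = 296: C(296, 9) = 42513789098994080; 42513789098994080 < 50031545098999707? YES
  n = 297: C(297, 9) = 43842345008337645; 43842345008337645 < 50031545098999707? YES
  n = 298: C(298, 9) = 45207677551849890; 45207677551849890 < 50031545098999707? YES
  n = 299: C(299, 9) = 46610674441390059; 46610674441390059 < 50031545098999707? YES
  n = 300: C(300, 9) = 48052241692154700; 48052241692154700 < 50031545098999707? YES
  n = 301: C(301, 9) = 49533303936090975; 49533303936090975 < 50031545098999707? YES
  n = 302: C(302, 9) = 51054804739588650; 51054804739588650 < 50031545098999707? NO
  n = 303: C(303, 9) = 52617706925494425; 52617706925494425 < 50031545098999707? NO
The largest n with C(n, 9) < 50031545098999707 is n = 301 (where E[X] = 16511101312030325/16677181699666569 ≈ 0.990). Hence R_3(9) > 301, i.e. R_3(9) ≥ 302.

Largest n = 301; hence R_3(9) > 301.
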